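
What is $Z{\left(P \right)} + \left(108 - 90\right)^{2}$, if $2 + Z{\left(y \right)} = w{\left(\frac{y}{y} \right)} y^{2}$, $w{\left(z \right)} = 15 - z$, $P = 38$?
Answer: $20538$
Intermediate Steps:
$Z{\left(y \right)} = -2 + 14 y^{2}$ ($Z{\left(y \right)} = -2 + \left(15 - \frac{y}{y}\right) y^{2} = -2 + \left(15 - 1\right) y^{2} = -2 + 14 y^{2}$)
$Z{\left(P \right)} + \left(108 - 90\right)^{2} = \left(-2 + 14 \cdot 38^{2}\right) + \left(108 - 90\right)^{2} = \left(-2 + 14 \cdot 1444\right) + \left(108 - 90\right)^{2} = \left(-2 + 20216\right) + 18^{2} = 20214 + 324 = 20538$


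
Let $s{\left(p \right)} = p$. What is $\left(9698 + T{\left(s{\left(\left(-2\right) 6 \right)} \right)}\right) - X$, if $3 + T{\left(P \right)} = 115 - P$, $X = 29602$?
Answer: $-19780$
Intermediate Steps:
$T{\left(P \right)} = 112 - P$ ($T{\left(P \right)} = -3 - \left(-115 + P\right) = 112 - P$)
$\left(9698 + T{\left(s{\left(\left(-2\right) 6 \right)} \right)}\right) - X = \left(9698 + \left(112 - \left(-2\right) 6\right)\right) - 29602 = \left(9698 + \left(112 - -12\right)\right) - 29602 = \left(9698 + \left(112 + 12\right)\right) - 29602 = \left(9698 + 124\right) - 29602 = 9822 - 29602 = -19780$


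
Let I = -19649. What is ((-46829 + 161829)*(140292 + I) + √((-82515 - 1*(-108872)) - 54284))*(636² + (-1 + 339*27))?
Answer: 5738929601360000 + 1240944*I*√3103 ≈ 5.7389e+15 + 6.9126e+7*I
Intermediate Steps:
((-46829 + 161829)*(140292 + I) + √((-82515 - 1*(-108872)) - 54284))*(636² + (-1 + 339*27)) = ((-46829 + 161829)*(140292 - 19649) + √((-82515 - 1*(-108872)) - 54284))*(636² + (-1 + 339*27)) = (115000*120643 + √((-82515 + 108872) - 54284))*(404496 + (-1 + 9153)) = (13873945000 + √(26357 - 54284))*(404496 + 9152) = (13873945000 + √(-27927))*413648 = (13873945000 + 3*I*√3103)*413648 = 5738929601360000 + 1240944*I*√3103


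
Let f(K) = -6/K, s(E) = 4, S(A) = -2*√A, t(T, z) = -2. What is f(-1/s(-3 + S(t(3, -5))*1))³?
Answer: 13824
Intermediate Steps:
f(-1/s(-3 + S(t(3, -5))*1))³ = (-6/((-1/4)))³ = (-6/((-1*¼)))³ = (-6/(-¼))³ = (-6*(-4))³ = 24³ = 13824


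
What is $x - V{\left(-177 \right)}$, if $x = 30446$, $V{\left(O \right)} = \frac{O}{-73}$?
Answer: $\frac{2222381}{73} \approx 30444.0$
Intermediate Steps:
$V{\left(O \right)} = - \frac{O}{73}$ ($V{\left(O \right)} = O \left(- \frac{1}{73}\right) = - \frac{O}{73}$)
$x - V{\left(-177 \right)} = 30446 - \left(- \frac{1}{73}\right) \left(-177\right) = 30446 - \frac{177}{73} = \frac{2222381}{73}$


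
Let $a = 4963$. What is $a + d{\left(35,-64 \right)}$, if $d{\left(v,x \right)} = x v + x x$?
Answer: $6819$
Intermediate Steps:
$d{\left(v,x \right)} = x^{2} + v x$ ($d{\left(v,x \right)} = v x + x^{2} = x^{2} + v x$)
$a + d{\left(35,-64 \right)} = 4963 - 64 \left(35 - 64\right) = 4963 - -1856 = 4963 + 1856 = 6819$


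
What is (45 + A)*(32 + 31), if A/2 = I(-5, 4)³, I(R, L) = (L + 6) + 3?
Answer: 279657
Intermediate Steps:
I(R, L) = 9 + L (I(R, L) = (6 + L) + 3 = 9 + L)
A = 4394 (A = 2*(9 + 4)³ = 2*13³ = 2*2197 = 4394)
(45 + A)*(32 + 31) = (45 + 4394)*(32 + 31) = 4439*63 = 279657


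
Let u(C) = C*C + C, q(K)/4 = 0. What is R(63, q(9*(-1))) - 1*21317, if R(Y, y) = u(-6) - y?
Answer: -21287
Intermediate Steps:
q(K) = 0 (q(K) = 4*0 = 0)
u(C) = C + C² (u(C) = C² + C = C + C²)
R(Y, y) = 30 - y (R(Y, y) = -6*(1 - 6) - y = -6*(-5) - y = 30 - y)
R(63, q(9*(-1))) - 1*21317 = (30 - 1*0) - 1*21317 = (30 + 0) - 21317 = 30 - 21317 = -21287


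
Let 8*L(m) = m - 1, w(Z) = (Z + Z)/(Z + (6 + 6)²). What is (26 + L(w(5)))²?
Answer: 951907609/1420864 ≈ 669.95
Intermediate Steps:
w(Z) = 2*Z/(144 + Z) (w(Z) = (2*Z)/(Z + 12²) = (2*Z)/(Z + 144) = (2*Z)/(144 + Z) = 2*Z/(144 + Z))
L(m) = -⅛ + m/8 (L(m) = (m - 1)/8 = (-1 + m)/8 = -⅛ + m/8)
(26 + L(w(5)))² = (26 + (-⅛ + (2*5/(144 + 5))/8))² = (26 + (-⅛ + (2*5/149)/8))² = (26 + (-⅛ + (2*5*(1/149))/8))² = (26 + (-⅛ + (⅛)*(10/149)))² = (26 + (-⅛ + 5/596))² = (26 - 139/1192)² = (30853/1192)² = 951907609/1420864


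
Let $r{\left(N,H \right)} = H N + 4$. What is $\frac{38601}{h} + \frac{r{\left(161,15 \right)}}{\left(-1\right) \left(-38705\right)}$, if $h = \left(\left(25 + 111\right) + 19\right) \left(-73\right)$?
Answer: $- \frac{293336144}{87589415} \approx -3.349$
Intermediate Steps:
$r{\left(N,H \right)} = 4 + H N$
$h = -11315$ ($h = \left(136 + 19\right) \left(-73\right) = 155 \left(-73\right) = -11315$)
$\frac{38601}{h} + \frac{r{\left(161,15 \right)}}{\left(-1\right) \left(-38705\right)} = \frac{38601}{-11315} + \frac{4 + 15 \cdot 161}{\left(-1\right) \left(-38705\right)} = 38601 \left(- \frac{1}{11315}\right) + \frac{4 + 2415}{38705} = - \frac{38601}{11315} + 2419 \cdot \frac{1}{38705} = - \frac{38601}{11315} + \frac{2419}{38705} = - \frac{293336144}{87589415}$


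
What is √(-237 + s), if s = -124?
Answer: 19*I ≈ 19.0*I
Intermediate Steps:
√(-237 + s) = √(-237 - 124) = √(-361) = 19*I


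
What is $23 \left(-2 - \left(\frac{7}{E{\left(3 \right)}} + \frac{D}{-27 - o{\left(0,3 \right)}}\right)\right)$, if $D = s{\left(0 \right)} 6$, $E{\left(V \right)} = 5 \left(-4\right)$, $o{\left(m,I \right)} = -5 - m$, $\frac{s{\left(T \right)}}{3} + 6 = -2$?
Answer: $- \frac{41469}{220} \approx -188.5$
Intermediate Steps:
$s{\left(T \right)} = -24$ ($s{\left(T \right)} = -18 + 3 \left(-2\right) = -18 - 6 = -24$)
$E{\left(V \right)} = -20$
$D = -144$ ($D = \left(-24\right) 6 = -144$)
$23 \left(-2 - \left(\frac{7}{E{\left(3 \right)}} + \frac{D}{-27 - o{\left(0,3 \right)}}\right)\right) = 23 \left(-2 - \left(\frac{7}{-20} - \frac{144}{-27 - \left(-5 - 0\right)}\right)\right) = 23 \left(-2 - \left(7 \left(- \frac{1}{20}\right) - \frac{144}{-27 - \left(-5 + 0\right)}\right)\right) = 23 \left(-2 - \left(- \frac{7}{20} - \frac{144}{-27 - -5}\right)\right) = 23 \left(-2 - \left(- \frac{7}{20} - \frac{144}{-27 + 5}\right)\right) = 23 \left(-2 - \left(- \frac{7}{20} - \frac{144}{-22}\right)\right) = 23 \left(-2 - \left(- \frac{7}{20} - - \frac{72}{11}\right)\right) = 23 \left(-2 - \left(- \frac{7}{20} + \frac{72}{11}\right)\right) = 23 \left(-2 - \frac{1363}{220}\right) = 23 \left(- \frac{1803}{220}\right) = - \frac{41469}{220}$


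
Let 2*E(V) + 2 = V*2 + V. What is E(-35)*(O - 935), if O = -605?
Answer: 82390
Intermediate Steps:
E(V) = -1 + 3*V/2 (E(V) = -1 + (V*2 + V)/2 = -1 + (2*V + V)/2 = -1 + (3*V)/2 = -1 + 3*V/2)
E(-35)*(O - 935) = (-1 + (3/2)*(-35))*(-605 - 935) = (-1 - 105/2)*(-1540) = -107/2*(-1540) = 82390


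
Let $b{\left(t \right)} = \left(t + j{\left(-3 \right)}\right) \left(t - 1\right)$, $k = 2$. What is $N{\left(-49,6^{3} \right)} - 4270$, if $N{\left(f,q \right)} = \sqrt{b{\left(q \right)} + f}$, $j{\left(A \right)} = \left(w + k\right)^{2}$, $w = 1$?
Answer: $-4270 + \sqrt{48326} \approx -4050.2$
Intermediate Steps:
$j{\left(A \right)} = 9$ ($j{\left(A \right)} = \left(1 + 2\right)^{2} = 3^{2} = 9$)
$b{\left(t \right)} = \left(-1 + t\right) \left(9 + t\right)$ ($b{\left(t \right)} = \left(t + 9\right) \left(t - 1\right) = \left(9 + t\right) \left(-1 + t\right) = \left(-1 + t\right) \left(9 + t\right)$)
$N{\left(f,q \right)} = \sqrt{-9 + f + q^{2} + 8 q}$ ($N{\left(f,q \right)} = \sqrt{\left(-9 + q^{2} + 8 q\right) + f} = \sqrt{-9 + f + q^{2} + 8 q}$)
$N{\left(-49,6^{3} \right)} - 4270 = \sqrt{-9 - 49 + \left(6^{3}\right)^{2} + 8 \cdot 6^{3}} - 4270 = \sqrt{-9 - 49 + 216^{2} + 8 \cdot 216} - 4270 = \sqrt{-9 - 49 + 46656 + 1728} - 4270 = \sqrt{48326} - 4270 = -4270 + \sqrt{48326}$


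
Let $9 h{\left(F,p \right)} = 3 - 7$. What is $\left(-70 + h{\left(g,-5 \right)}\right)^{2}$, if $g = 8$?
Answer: $\frac{401956}{81} \approx 4962.4$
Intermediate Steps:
$h{\left(F,p \right)} = - \frac{4}{9}$ ($h{\left(F,p \right)} = \frac{3 - 7}{9} = \frac{1}{9} \left(-4\right) = - \frac{4}{9}$)
$\left(-70 + h{\left(g,-5 \right)}\right)^{2} = \left(-70 - \frac{4}{9}\right)^{2} = \left(- \frac{634}{9}\right)^{2} = \frac{401956}{81}$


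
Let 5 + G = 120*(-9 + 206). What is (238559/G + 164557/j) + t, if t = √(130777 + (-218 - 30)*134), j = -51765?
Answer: 58342772/8437695 + √97545 ≈ 319.24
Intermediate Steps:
G = 23635 (G = -5 + 120*(-9 + 206) = -5 + 120*197 = -5 + 23640 = 23635)
t = √97545 (t = √(130777 - 248*134) = √(130777 - 33232) = √97545 ≈ 312.32)
(238559/G + 164557/j) + t = (238559/23635 + 164557/(-51765)) + √97545 = (238559*(1/23635) + 164557*(-1/51765)) + √97545 = (238559/23635 - 164557/51765) + √97545 = 58342772/8437695 + √97545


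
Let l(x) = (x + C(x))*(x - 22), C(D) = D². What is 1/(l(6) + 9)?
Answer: -1/663 ≈ -0.0015083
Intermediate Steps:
l(x) = (-22 + x)*(x + x²) (l(x) = (x + x²)*(x - 22) = (x + x²)*(-22 + x) = (-22 + x)*(x + x²))
1/(l(6) + 9) = 1/(6*(-22 + 6² - 21*6) + 9) = 1/(6*(-22 + 36 - 126) + 9) = 1/(6*(-112) + 9) = 1/(-672 + 9) = 1/(-663) = -1/663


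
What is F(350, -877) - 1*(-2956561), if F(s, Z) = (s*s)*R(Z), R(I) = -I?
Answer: 110389061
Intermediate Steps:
F(s, Z) = -Z*s**2 (F(s, Z) = (s*s)*(-Z) = s**2*(-Z) = -Z*s**2)
F(350, -877) - 1*(-2956561) = -1*(-877)*350**2 - 1*(-2956561) = -1*(-877)*122500 + 2956561 = 107432500 + 2956561 = 110389061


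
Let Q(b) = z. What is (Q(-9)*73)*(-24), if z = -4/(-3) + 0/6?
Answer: -2336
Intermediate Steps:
z = 4/3 (z = -4*(-⅓) + 0*(⅙) = 4/3 + 0 = 4/3 ≈ 1.3333)
Q(b) = 4/3
(Q(-9)*73)*(-24) = ((4/3)*73)*(-24) = (292/3)*(-24) = -2336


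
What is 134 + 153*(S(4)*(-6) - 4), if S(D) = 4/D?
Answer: -1396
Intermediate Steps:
134 + 153*(S(4)*(-6) - 4) = 134 + 153*((4/4)*(-6) - 4) = 134 + 153*((4*(1/4))*(-6) - 4) = 134 + 153*(1*(-6) - 4) = 134 + 153*(-6 - 4) = 134 + 153*(-10) = 134 - 1530 = -1396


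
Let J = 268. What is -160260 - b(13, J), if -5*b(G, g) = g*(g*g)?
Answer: 18447532/5 ≈ 3.6895e+6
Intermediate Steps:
b(G, g) = -g³/5 (b(G, g) = -g*g*g/5 = -g*g²/5 = -g³/5)
-160260 - b(13, J) = -160260 - (-1)*268³/5 = -160260 - (-1)*19248832/5 = -160260 - 1*(-19248832/5) = -160260 + 19248832/5 = 18447532/5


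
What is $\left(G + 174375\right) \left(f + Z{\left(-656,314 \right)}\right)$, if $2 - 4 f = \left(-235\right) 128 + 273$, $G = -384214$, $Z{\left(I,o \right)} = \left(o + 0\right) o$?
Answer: $- \frac{89012234927}{4} \approx -2.2253 \cdot 10^{10}$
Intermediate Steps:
$Z{\left(I,o \right)} = o^{2}$ ($Z{\left(I,o \right)} = o o = o^{2}$)
$f = \frac{29809}{4}$ ($f = \frac{1}{2} - \frac{\left(-235\right) 128 + 273}{4} = \frac{1}{2} - \frac{-30080 + 273}{4} = \frac{1}{2} - - \frac{29807}{4} = \frac{1}{2} + \frac{29807}{4} = \frac{29809}{4} \approx 7452.3$)
$\left(G + 174375\right) \left(f + Z{\left(-656,314 \right)}\right) = \left(-384214 + 174375\right) \left(\frac{29809}{4} + 314^{2}\right) = - 209839 \left(\frac{29809}{4} + 98596\right) = \left(-209839\right) \frac{424193}{4} = - \frac{89012234927}{4}$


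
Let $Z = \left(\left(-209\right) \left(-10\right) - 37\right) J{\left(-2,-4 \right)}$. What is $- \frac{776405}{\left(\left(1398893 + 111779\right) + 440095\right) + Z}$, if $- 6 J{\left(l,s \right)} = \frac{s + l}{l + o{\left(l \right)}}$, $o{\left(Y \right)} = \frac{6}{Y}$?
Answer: $- \frac{3882025}{9751782} \approx -0.39808$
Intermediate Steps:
$J{\left(l,s \right)} = - \frac{l + s}{6 \left(l + \frac{6}{l}\right)}$ ($J{\left(l,s \right)} = - \frac{\left(s + l\right) \frac{1}{l + \frac{6}{l}}}{6} = - \frac{\left(l + s\right) \frac{1}{l + \frac{6}{l}}}{6} = - \frac{\frac{1}{l + \frac{6}{l}} \left(l + s\right)}{6} = - \frac{l + s}{6 \left(l + \frac{6}{l}\right)}$)
$Z = - \frac{2053}{5}$ ($Z = \left(\left(-209\right) \left(-10\right) - 37\right) \left(\left(-1\right) \left(-2\right) \frac{1}{36 + 6 \left(-2\right)^{2}} \left(-2 - 4\right)\right) = \left(2090 - 37\right) \left(\left(-1\right) \left(-2\right) \frac{1}{36 + 6 \cdot 4} \left(-6\right)\right) = 2053 \left(\left(-1\right) \left(-2\right) \frac{1}{36 + 24} \left(-6\right)\right) = 2053 \left(\left(-1\right) \left(-2\right) \frac{1}{60} \left(-6\right)\right) = 2053 \left(- \frac{1}{5}\right) = - \frac{2053}{5} \approx -410.6$)
$- \frac{776405}{\left(\left(1398893 + 111779\right) + 440095\right) + Z} = - \frac{776405}{\left(\left(1398893 + 111779\right) + 440095\right) - \frac{2053}{5}} = - \frac{776405}{\left(1510672 + 440095\right) - \frac{2053}{5}} = - \frac{776405}{1950767 - \frac{2053}{5}} = - \frac{776405}{\frac{9751782}{5}} = \left(-776405\right) \frac{5}{9751782} = - \frac{3882025}{9751782}$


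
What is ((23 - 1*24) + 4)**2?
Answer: 9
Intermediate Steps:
((23 - 1*24) + 4)**2 = ((23 - 24) + 4)**2 = (-1 + 4)**2 = 3**2 = 9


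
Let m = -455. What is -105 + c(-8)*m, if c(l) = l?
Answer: 3535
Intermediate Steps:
-105 + c(-8)*m = -105 - 8*(-455) = -105 + 3640 = 3535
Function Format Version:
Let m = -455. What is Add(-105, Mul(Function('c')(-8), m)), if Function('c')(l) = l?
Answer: 3535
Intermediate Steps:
Add(-105, Mul(Function('c')(-8), m)) = Add(-105, Mul(-8, -455)) = Add(-105, 3640) = 3535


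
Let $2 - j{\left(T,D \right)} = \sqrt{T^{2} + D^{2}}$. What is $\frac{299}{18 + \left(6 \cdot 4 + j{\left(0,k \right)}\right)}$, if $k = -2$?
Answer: $\frac{299}{42} \approx 7.119$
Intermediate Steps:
$j{\left(T,D \right)} = 2 - \sqrt{D^{2} + T^{2}}$ ($j{\left(T,D \right)} = 2 - \sqrt{T^{2} + D^{2}} = 2 - \sqrt{D^{2} + T^{2}}$)
$\frac{299}{18 + \left(6 \cdot 4 + j{\left(0,k \right)}\right)} = \frac{299}{18 + \left(6 \cdot 4 + \left(2 - \sqrt{\left(-2\right)^{2} + 0^{2}}\right)\right)} = \frac{299}{18 + \left(24 + \left(2 - \sqrt{4 + 0}\right)\right)} = \frac{299}{18 + \left(24 + \left(2 - \sqrt{4}\right)\right)} = \frac{299}{18 + \left(24 + \left(2 - 2\right)\right)} = \frac{299}{18 + \left(24 + 0\right)} = \frac{299}{18 + 24} = \frac{299}{42}$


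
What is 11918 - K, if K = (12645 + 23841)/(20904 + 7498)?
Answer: 169229275/14201 ≈ 11917.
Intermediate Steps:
K = 18243/14201 (K = 36486/28402 = 36486*(1/28402) = 18243/14201 ≈ 1.2846)
11918 - K = 11918 - 1*18243/14201 = 11918 - 18243/14201 = 169229275/14201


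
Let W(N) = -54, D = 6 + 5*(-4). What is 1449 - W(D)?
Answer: 1503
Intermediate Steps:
D = -14 (D = 6 - 20 = -14)
1449 - W(D) = 1449 - 1*(-54) = 1449 + 54 = 1503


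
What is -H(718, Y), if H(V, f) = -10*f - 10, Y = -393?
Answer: -3920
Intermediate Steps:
H(V, f) = -10 - 10*f
-H(718, Y) = -(-10 - 10*(-393)) = -(-10 + 3930) = -1*3920 = -3920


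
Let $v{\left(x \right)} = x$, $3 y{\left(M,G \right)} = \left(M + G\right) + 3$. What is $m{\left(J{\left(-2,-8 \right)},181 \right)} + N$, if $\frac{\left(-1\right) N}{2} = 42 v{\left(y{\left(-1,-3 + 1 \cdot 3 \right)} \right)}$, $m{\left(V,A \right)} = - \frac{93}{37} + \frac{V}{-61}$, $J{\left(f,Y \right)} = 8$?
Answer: $- \frac{132361}{2257} \approx -58.645$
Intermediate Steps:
$y{\left(M,G \right)} = 1 + \frac{G}{3} + \frac{M}{3}$ ($y{\left(M,G \right)} = \frac{\left(M + G\right) + 3}{3} = \frac{\left(G + M\right) + 3}{3} = \frac{3 + G + M}{3} = 1 + \frac{G}{3} + \frac{M}{3}$)
$m{\left(V,A \right)} = - \frac{93}{37} - \frac{V}{61}$ ($m{\left(V,A \right)} = \left(-93\right) \frac{1}{37} + V \left(- \frac{1}{61}\right) = - \frac{93}{37} - \frac{V}{61}$)
$N = -56$ ($N = - 2 \cdot 42 \left(1 + \frac{-3 + 1 \cdot 3}{3} + \frac{1}{3} \left(-1\right)\right) = - 2 \cdot 42 \left(1 + \frac{-3 + 3}{3} - \frac{1}{3}\right) = - 2 \cdot 42 \left(1 + \frac{1}{3} \cdot 0 - \frac{1}{3}\right) = - 2 \cdot 42 \left(1 + 0 - \frac{1}{3}\right) = - 2 \cdot 42 \cdot \frac{2}{3} = \left(-2\right) 28 = -56$)
$m{\left(J{\left(-2,-8 \right)},181 \right)} + N = \left(- \frac{93}{37} - \frac{8}{61}\right) - 56 = - \frac{5969}{2257} - 56 = - \frac{132361}{2257}$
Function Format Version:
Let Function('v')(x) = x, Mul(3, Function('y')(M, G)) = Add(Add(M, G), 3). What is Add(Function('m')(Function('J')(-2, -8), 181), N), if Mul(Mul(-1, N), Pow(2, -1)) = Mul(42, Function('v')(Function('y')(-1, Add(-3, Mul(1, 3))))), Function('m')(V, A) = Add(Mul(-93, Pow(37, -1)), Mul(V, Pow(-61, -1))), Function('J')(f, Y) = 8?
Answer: Rational(-132361, 2257) ≈ -58.645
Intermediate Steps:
Function('y')(M, G) = Add(1, Mul(Rational(1, 3), G), Mul(Rational(1, 3), M)) (Function('y')(M, G) = Mul(Rational(1, 3), Add(Add(M, G), 3)) = Mul(Rational(1, 3), Add(Add(G, M), 3)) = Mul(Rational(1, 3), Add(3, G, M)) = Add(1, Mul(Rational(1, 3), G), Mul(Rational(1, 3), M)))
Function('m')(V, A) = Add(Rational(-93, 37), Mul(Rational(-1, 61), V)) (Function('m')(V, A) = Add(Mul(-93, Rational(1, 37)), Mul(V, Rational(-1, 61))) = Add(Rational(-93, 37), Mul(Rational(-1, 61), V)))
N = -56 (N = Mul(-2, Mul(42, Add(1, Mul(Rational(1, 3), Add(-3, Mul(1, 3))), Mul(Rational(1, 3), -1)))) = Mul(-2, Mul(42, Add(1, Mul(Rational(1, 3), Add(-3, 3)), Rational(-1, 3)))) = Mul(-2, Mul(42, Add(1, Mul(Rational(1, 3), 0), Rational(-1, 3)))) = Mul(-2, Mul(42, Add(1, 0, Rational(-1, 3)))) = Mul(-2, Mul(42, Rational(2, 3))) = Mul(-2, 28) = -56)
Add(Function('m')(Function('J')(-2, -8), 181), N) = Add(Add(Rational(-93, 37), Mul(Rational(-1, 61), 8)), -56) = Add(Add(Rational(-93, 37), Rational(-8, 61)), -56) = Add(Rational(-5969, 2257), -56) = Rational(-132361, 2257)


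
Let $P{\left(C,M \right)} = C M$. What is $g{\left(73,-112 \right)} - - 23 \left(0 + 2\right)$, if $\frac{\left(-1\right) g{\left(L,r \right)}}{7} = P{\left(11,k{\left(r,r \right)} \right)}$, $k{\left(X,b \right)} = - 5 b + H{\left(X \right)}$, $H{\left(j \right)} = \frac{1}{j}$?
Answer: $- \frac{689173}{16} \approx -43073.0$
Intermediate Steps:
$k{\left(X,b \right)} = \frac{1}{X} - 5 b$ ($k{\left(X,b \right)} = - 5 b + \frac{1}{X} = \frac{1}{X} - 5 b$)
$g{\left(L,r \right)} = - \frac{77}{r} + 385 r$ ($g{\left(L,r \right)} = - 7 \cdot 11 \left(\frac{1}{r} - 5 r\right) = - 7 \left(- 55 r + \frac{11}{r}\right) = - \frac{77}{r} + 385 r$)
$g{\left(73,-112 \right)} - - 23 \left(0 + 2\right) = \left(- \frac{77}{-112} + 385 \left(-112\right)\right) - - 23 \left(0 + 2\right) = \left(\left(-77\right) \left(- \frac{1}{112}\right) - 43120\right) - \left(-23\right) 2 = \left(\frac{11}{16} - 43120\right) - -46 = - \frac{689909}{16} + 46 = - \frac{689173}{16}$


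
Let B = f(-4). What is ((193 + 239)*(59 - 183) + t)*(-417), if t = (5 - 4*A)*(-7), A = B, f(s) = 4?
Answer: 22305747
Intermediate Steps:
B = 4
A = 4
t = 77 (t = (5 - 4*4)*(-7) = (5 - 16)*(-7) = -11*(-7) = 77)
((193 + 239)*(59 - 183) + t)*(-417) = ((193 + 239)*(59 - 183) + 77)*(-417) = (432*(-124) + 77)*(-417) = (-53568 + 77)*(-417) = -53491*(-417) = 22305747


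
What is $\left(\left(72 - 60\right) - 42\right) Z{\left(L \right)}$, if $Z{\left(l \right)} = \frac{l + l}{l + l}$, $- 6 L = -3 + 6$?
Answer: $-30$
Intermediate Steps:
$L = - \frac{1}{2}$ ($L = - \frac{-3 + 6}{6} = \left(- \frac{1}{6}\right) 3 = - \frac{1}{2} \approx -0.5$)
$Z{\left(l \right)} = 1$ ($Z{\left(l \right)} = \frac{2 l}{2 l} = 2 l \frac{1}{2 l} = 1$)
$\left(\left(72 - 60\right) - 42\right) Z{\left(L \right)} = \left(\left(72 - 60\right) - 42\right) 1 = \left(12 - 42\right) 1 = \left(-30\right) 1 = -30$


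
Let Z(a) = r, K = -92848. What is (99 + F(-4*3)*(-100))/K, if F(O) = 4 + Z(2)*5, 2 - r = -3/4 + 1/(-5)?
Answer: 111/5803 ≈ 0.019128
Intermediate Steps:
r = 59/20 (r = 2 - (-3/4 + 1/(-5)) = 2 - (-3*¼ + 1*(-⅕)) = 2 - (-¾ - ⅕) = 2 - 1*(-19/20) = 2 + 19/20 = 59/20 ≈ 2.9500)
Z(a) = 59/20
F(O) = 75/4 (F(O) = 4 + (59/20)*5 = 4 + 59/4 = 75/4)
(99 + F(-4*3)*(-100))/K = (99 + (75/4)*(-100))/(-92848) = (99 - 1875)*(-1/92848) = -1776*(-1/92848) = 111/5803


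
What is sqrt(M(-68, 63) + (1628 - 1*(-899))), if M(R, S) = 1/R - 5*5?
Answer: sqrt(2892295)/34 ≈ 50.020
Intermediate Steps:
M(R, S) = -25 + 1/R (M(R, S) = 1/R - 25 = -25 + 1/R)
sqrt(M(-68, 63) + (1628 - 1*(-899))) = sqrt((-25 + 1/(-68)) + (1628 - 1*(-899))) = sqrt((-25 - 1/68) + (1628 + 899)) = sqrt(-1701/68 + 2527) = sqrt(170135/68) = sqrt(2892295)/34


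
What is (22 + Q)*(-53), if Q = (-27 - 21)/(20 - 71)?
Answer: -20670/17 ≈ -1215.9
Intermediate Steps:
Q = 16/17 (Q = -48/(-51) = -48*(-1/51) = 16/17 ≈ 0.94118)
(22 + Q)*(-53) = (22 + 16/17)*(-53) = (390/17)*(-53) = -20670/17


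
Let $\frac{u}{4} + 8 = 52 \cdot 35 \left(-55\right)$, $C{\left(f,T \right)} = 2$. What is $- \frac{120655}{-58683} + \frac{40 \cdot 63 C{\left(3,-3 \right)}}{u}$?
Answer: $\frac{3001147540}{1468659441} \approx 2.0435$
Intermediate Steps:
$u = -400432$ ($u = -32 + 4 \cdot 52 \cdot 35 \left(-55\right) = -32 + 4 \cdot 1820 \left(-55\right) = -32 + 4 \left(-100100\right) = -32 - 400400 = -400432$)
$- \frac{120655}{-58683} + \frac{40 \cdot 63 C{\left(3,-3 \right)}}{u} = - \frac{120655}{-58683} + \frac{40 \cdot 63 \cdot 2}{-400432} = \left(-120655\right) \left(- \frac{1}{58683}\right) + 2520 \cdot 2 \left(- \frac{1}{400432}\right) = \frac{120655}{58683} + 5040 \left(- \frac{1}{400432}\right) = \frac{120655}{58683} - \frac{315}{25027} = \frac{3001147540}{1468659441}$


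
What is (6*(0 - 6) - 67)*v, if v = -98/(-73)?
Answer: -10094/73 ≈ -138.27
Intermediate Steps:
v = 98/73 (v = -98*(-1/73) = 98/73 ≈ 1.3425)
(6*(0 - 6) - 67)*v = (6*(0 - 6) - 67)*(98/73) = (6*(-6) - 67)*(98/73) = (-36 - 67)*(98/73) = -103*98/73 = -10094/73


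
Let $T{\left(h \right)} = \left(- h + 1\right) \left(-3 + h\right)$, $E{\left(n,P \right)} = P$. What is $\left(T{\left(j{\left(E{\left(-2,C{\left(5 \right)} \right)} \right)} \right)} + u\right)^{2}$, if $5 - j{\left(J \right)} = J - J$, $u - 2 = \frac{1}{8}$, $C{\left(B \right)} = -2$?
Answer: $\frac{2209}{64} \approx 34.516$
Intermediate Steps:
$u = \frac{17}{8}$ ($u = 2 + \frac{1}{8} = \frac{17}{8} \approx 2.125$)
$j{\left(J \right)} = 5$ ($j{\left(J \right)} = 5 - \left(J - J\right) = 5 - 0 = 5 + 0 = 5$)
$T{\left(h \right)} = \left(1 - h\right) \left(-3 + h\right)$
$\left(T{\left(j{\left(E{\left(-2,C{\left(5 \right)} \right)} \right)} \right)} + u\right)^{2} = \left(\left(-3 - 5^{2} + 4 \cdot 5\right) + \frac{17}{8}\right)^{2} = \left(\left(-3 - 25 + 20\right) + \frac{17}{8}\right)^{2} = \left(-8 + \frac{17}{8}\right)^{2} = \left(- \frac{47}{8}\right)^{2} = \frac{2209}{64}$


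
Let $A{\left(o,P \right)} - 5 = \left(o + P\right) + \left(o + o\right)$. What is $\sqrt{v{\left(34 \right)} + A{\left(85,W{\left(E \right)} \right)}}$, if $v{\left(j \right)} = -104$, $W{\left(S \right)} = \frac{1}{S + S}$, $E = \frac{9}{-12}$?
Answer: $\frac{\sqrt{1398}}{3} \approx 12.463$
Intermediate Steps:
$E = - \frac{3}{4}$ ($E = 9 \left(- \frac{1}{12}\right) = - \frac{3}{4} \approx -0.75$)
$W{\left(S \right)} = \frac{1}{2 S}$
$A{\left(o,P \right)} = 5 + P + 3 o$ ($A{\left(o,P \right)} = 5 + \left(\left(o + P\right) + \left(o + o\right)\right) = 5 + \left(\left(P + o\right) + 2 o\right) = 5 + \left(P + 3 o\right) = 5 + P + 3 o$)
$\sqrt{v{\left(34 \right)} + A{\left(85,W{\left(E \right)} \right)}} = \sqrt{-104 + \left(5 + \frac{1}{2 \left(- \frac{3}{4}\right)} + 3 \cdot 85\right)} = \sqrt{-104 + \left(5 + \frac{1}{2} \left(- \frac{4}{3}\right) + 255\right)} = \sqrt{-104 + \left(5 - \frac{2}{3} + 255\right)} = \sqrt{-104 + \frac{778}{3}} = \sqrt{\frac{466}{3}} = \frac{\sqrt{1398}}{3}$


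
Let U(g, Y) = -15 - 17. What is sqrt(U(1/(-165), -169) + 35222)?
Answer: 3*sqrt(3910) ≈ 187.59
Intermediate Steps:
U(g, Y) = -32
sqrt(U(1/(-165), -169) + 35222) = sqrt(-32 + 35222) = sqrt(35190) = 3*sqrt(3910)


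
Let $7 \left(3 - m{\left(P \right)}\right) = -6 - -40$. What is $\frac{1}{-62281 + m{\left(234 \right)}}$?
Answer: $- \frac{7}{435980} \approx -1.6056 \cdot 10^{-5}$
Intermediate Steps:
$m{\left(P \right)} = - \frac{13}{7}$ ($m{\left(P \right)} = 3 - \frac{-6 - -40}{7} = 3 - \frac{-6 + 40}{7} = 3 - \frac{34}{7} = - \frac{13}{7}$)
$\frac{1}{-62281 + m{\left(234 \right)}} = \frac{1}{-62281 - \frac{13}{7}} = \frac{1}{- \frac{435980}{7}} = - \frac{7}{435980}$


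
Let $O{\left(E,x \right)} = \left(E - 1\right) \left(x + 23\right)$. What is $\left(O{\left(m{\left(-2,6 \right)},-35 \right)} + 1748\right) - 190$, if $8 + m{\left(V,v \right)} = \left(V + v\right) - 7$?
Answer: $1702$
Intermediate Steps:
$m{\left(V,v \right)} = -15 + V + v$ ($m{\left(V,v \right)} = -8 - \left(7 - V - v\right) = -8 + \left(-7 + V + v\right) = -15 + V + v$)
$O{\left(E,x \right)} = \left(-1 + E\right) \left(23 + x\right)$
$\left(O{\left(m{\left(-2,6 \right)},-35 \right)} + 1748\right) - 190 = \left(\left(-23 - -35 + 23 \left(-15 - 2 + 6\right) + \left(-15 - 2 + 6\right) \left(-35\right)\right) + 1748\right) - 190 = \left(\left(-23 + 35 + 23 \left(-11\right) - -385\right) + 1748\right) - 190 = \left(\left(-23 + 35 - 253 + 385\right) + 1748\right) - 190 = \left(144 + 1748\right) - 190 = 1892 - 190 = 1702$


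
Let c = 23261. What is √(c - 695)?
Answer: √22566 ≈ 150.22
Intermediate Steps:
√(c - 695) = √(23261 - 695) = √22566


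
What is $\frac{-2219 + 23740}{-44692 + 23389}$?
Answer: $- \frac{21521}{21303} \approx -1.0102$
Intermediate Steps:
$\frac{-2219 + 23740}{-44692 + 23389} = \frac{21521}{-21303} = 21521 \left(- \frac{1}{21303}\right) = - \frac{21521}{21303}$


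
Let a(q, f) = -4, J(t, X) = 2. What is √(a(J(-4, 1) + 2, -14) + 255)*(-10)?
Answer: -10*√251 ≈ -158.43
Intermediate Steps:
√(a(J(-4, 1) + 2, -14) + 255)*(-10) = √(-4 + 255)*(-10) = √251*(-10) = -10*√251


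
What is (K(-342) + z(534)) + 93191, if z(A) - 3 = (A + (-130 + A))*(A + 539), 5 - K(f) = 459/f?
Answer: 41787625/38 ≈ 1.0997e+6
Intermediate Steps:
K(f) = 5 - 459/f
z(A) = 3 + (-130 + 2*A)*(539 + A) (z(A) = 3 + (A + (-130 + A))*(A + 539) = 3 + (-130 + 2*A)*(539 + A))
(K(-342) + z(534)) + 93191 = ((5 - 459/(-342)) + (-70067 + 2*534**2 + 948*534)) + 93191 = ((5 - 459*(-1/342)) + (-70067 + 2*285156 + 506232)) + 93191 = ((5 + 51/38) + (-70067 + 570312 + 506232)) + 93191 = (241/38 + 1006477) + 93191 = 38246367/38 + 93191 = 41787625/38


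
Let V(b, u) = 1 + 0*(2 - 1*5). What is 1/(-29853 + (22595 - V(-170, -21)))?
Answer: -1/7259 ≈ -0.00013776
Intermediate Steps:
V(b, u) = 1 (V(b, u) = 1 + 0*(2 - 5) = 1 + 0*(-3) = 1 + 0 = 1)
1/(-29853 + (22595 - V(-170, -21))) = 1/(-29853 + (22595 - 1*1)) = 1/(-29853 + (22595 - 1)) = 1/(-29853 + 22594) = 1/(-7259) = -1/7259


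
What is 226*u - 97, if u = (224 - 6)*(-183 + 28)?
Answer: -7636637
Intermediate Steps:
u = -33790 (u = 218*(-155) = -33790)
226*u - 97 = 226*(-33790) - 97 = -7636540 - 97 = -7636637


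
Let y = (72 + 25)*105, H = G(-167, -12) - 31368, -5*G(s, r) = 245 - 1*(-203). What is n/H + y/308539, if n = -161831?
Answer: 35893978975/6932783176 ≈ 5.1774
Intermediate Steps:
G(s, r) = -448/5 (G(s, r) = -(245 - 1*(-203))/5 = -(245 + 203)/5 = -⅕*448 = -448/5)
H = -157288/5 (H = -448/5 - 31368 = -157288/5 ≈ -31458.)
y = 10185 (y = 97*105 = 10185)
n/H + y/308539 = -161831/(-157288/5) + 10185/308539 = -161831*(-5/157288) + 10185*(1/308539) = 809155/157288 + 1455/44077 = 35893978975/6932783176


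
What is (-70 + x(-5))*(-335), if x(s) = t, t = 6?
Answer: 21440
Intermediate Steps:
x(s) = 6
(-70 + x(-5))*(-335) = (-70 + 6)*(-335) = -64*(-335) = 21440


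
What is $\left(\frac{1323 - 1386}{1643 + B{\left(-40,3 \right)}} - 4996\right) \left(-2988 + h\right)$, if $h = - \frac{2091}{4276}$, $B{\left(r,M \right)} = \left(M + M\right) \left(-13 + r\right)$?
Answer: $\frac{84592488409377}{5665700} \approx 1.4931 \cdot 10^{7}$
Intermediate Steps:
$B{\left(r,M \right)} = 2 M \left(-13 + r\right)$
$h = - \frac{2091}{4276}$ ($h = \left(-2091\right) \frac{1}{4276} = - \frac{2091}{4276} \approx -0.48901$)
$\left(\frac{1323 - 1386}{1643 + B{\left(-40,3 \right)}} - 4996\right) \left(-2988 + h\right) = \left(\frac{1323 - 1386}{1643 + 2 \cdot 3 \left(-13 - 40\right)} - 4996\right) \left(-2988 - \frac{2091}{4276}\right) = \left(- \frac{63}{1643 + 2 \cdot 3 \left(-53\right)} - 4996\right) \left(- \frac{12778779}{4276}\right) = \left(- \frac{63}{1643 - 318} - 4996\right) \left(- \frac{12778779}{4276}\right) = \left(- \frac{63}{1325} - 4996\right) \left(- \frac{12778779}{4276}\right) = \left(- \frac{6619763}{1325}\right) \left(- \frac{12778779}{4276}\right) = \frac{84592488409377}{5665700}$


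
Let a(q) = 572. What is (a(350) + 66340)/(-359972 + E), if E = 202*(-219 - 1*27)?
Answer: -2091/12802 ≈ -0.16333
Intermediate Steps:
E = -49692 (E = 202*(-219 - 27) = 202*(-246) = -49692)
(a(350) + 66340)/(-359972 + E) = (572 + 66340)/(-359972 - 49692) = 66912/(-409664) = 66912*(-1/409664) = -2091/12802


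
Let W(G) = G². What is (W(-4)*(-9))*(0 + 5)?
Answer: -720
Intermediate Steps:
(W(-4)*(-9))*(0 + 5) = ((-4)²*(-9))*(0 + 5) = (16*(-9))*5 = -144*5 = -720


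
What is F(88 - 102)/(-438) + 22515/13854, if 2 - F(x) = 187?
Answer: 1035380/505671 ≈ 2.0475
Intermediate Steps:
F(x) = -185 (F(x) = 2 - 1*187 = 2 - 187 = -185)
F(88 - 102)/(-438) + 22515/13854 = -185/(-438) + 22515/13854 = -185*(-1/438) + 22515*(1/13854) = 185/438 + 7505/4618 = 1035380/505671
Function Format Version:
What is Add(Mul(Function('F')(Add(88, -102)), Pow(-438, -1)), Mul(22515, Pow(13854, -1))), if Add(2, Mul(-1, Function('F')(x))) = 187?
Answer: Rational(1035380, 505671) ≈ 2.0475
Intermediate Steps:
Function('F')(x) = -185 (Function('F')(x) = Add(2, Mul(-1, 187)) = Add(2, -187) = -185)
Add(Mul(Function('F')(Add(88, -102)), Pow(-438, -1)), Mul(22515, Pow(13854, -1))) = Add(Mul(-185, Pow(-438, -1)), Mul(22515, Pow(13854, -1))) = Add(Mul(-185, Rational(-1, 438)), Mul(22515, Rational(1, 13854))) = Add(Rational(185, 438), Rational(7505, 4618)) = Rational(1035380, 505671)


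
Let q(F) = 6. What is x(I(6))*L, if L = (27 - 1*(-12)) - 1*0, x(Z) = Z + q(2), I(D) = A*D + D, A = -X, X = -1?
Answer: 702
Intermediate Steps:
A = 1 (A = -1*(-1) = 1)
I(D) = 2*D (I(D) = 1*D + D = D + D = 2*D)
x(Z) = 6 + Z (x(Z) = Z + 6 = 6 + Z)
L = 39 (L = (27 + 12) + 0 = 39 + 0 = 39)
x(I(6))*L = (6 + 2*6)*39 = (6 + 12)*39 = 18*39 = 702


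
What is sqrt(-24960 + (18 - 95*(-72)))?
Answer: I*sqrt(18102) ≈ 134.54*I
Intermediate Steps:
sqrt(-24960 + (18 - 95*(-72))) = sqrt(-24960 + (18 + 6840)) = sqrt(-24960 + 6858) = sqrt(-18102) = I*sqrt(18102)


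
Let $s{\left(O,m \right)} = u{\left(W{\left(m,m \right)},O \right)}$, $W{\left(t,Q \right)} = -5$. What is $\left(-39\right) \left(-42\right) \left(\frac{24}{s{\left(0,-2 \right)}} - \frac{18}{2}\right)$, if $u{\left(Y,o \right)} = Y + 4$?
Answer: $-54054$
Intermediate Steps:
$u{\left(Y,o \right)} = 4 + Y$
$s{\left(O,m \right)} = -1$ ($s{\left(O,m \right)} = 4 - 5 = -1$)
$\left(-39\right) \left(-42\right) \left(\frac{24}{s{\left(0,-2 \right)}} - \frac{18}{2}\right) = \left(-39\right) \left(-42\right) \left(\frac{24}{-1} - \frac{18}{2}\right) = 1638 \left(24 \left(-1\right) - 9\right) = 1638 \left(-24 - 9\right) = 1638 \left(-33\right) = -54054$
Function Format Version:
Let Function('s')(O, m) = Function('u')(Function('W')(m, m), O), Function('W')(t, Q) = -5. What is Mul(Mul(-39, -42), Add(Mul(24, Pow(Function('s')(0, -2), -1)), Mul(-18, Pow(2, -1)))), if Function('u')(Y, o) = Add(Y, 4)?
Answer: -54054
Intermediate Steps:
Function('u')(Y, o) = Add(4, Y)
Function('s')(O, m) = -1 (Function('s')(O, m) = Add(4, -5) = -1)
Mul(Mul(-39, -42), Add(Mul(24, Pow(Function('s')(0, -2), -1)), Mul(-18, Pow(2, -1)))) = Mul(Mul(-39, -42), Add(Mul(24, Pow(-1, -1)), Mul(-18, Pow(2, -1)))) = Mul(1638, Add(Mul(24, -1), Mul(-18, Rational(1, 2)))) = Mul(1638, Add(-24, -9)) = Mul(1638, -33) = -54054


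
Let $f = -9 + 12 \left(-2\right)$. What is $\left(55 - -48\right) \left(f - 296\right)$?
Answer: $-33887$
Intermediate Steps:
$f = -33$ ($f = -9 - 24 = -33$)
$\left(55 - -48\right) \left(f - 296\right) = \left(55 - -48\right) \left(-33 - 296\right) = \left(55 + 48\right) \left(-329\right) = 103 \left(-329\right) = -33887$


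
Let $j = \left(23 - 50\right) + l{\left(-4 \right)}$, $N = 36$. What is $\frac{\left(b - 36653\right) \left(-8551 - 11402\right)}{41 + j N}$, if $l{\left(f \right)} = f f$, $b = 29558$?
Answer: $- \frac{28313307}{71} \approx -3.9878 \cdot 10^{5}$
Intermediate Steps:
$l{\left(f \right)} = f^{2}$
$j = -11$ ($j = \left(23 - 50\right) + \left(-4\right)^{2} = -27 + 16 = -11$)
$\frac{\left(b - 36653\right) \left(-8551 - 11402\right)}{41 + j N} = \frac{\left(29558 - 36653\right) \left(-8551 - 11402\right)}{41 - 396} = \frac{\left(-7095\right) \left(-19953\right)}{41 - 396} = \frac{141566535}{-355} = 141566535 \left(- \frac{1}{355}\right) = - \frac{28313307}{71}$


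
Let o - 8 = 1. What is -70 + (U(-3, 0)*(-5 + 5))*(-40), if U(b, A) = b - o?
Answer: -70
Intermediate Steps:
o = 9 (o = 8 + 1 = 9)
U(b, A) = -9 + b (U(b, A) = b - 1*9 = b - 9 = -9 + b)
-70 + (U(-3, 0)*(-5 + 5))*(-40) = -70 + ((-9 - 3)*(-5 + 5))*(-40) = -70 - 12*0*(-40) = -70 + 0*(-40) = -70 + 0 = -70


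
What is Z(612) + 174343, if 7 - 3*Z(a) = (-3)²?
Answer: 523027/3 ≈ 1.7434e+5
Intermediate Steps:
Z(a) = -⅔ (Z(a) = 7/3 - ⅓*(-3)² = 7/3 - ⅓*9 = 7/3 - 3 = -⅔)
Z(612) + 174343 = -⅔ + 174343 = 523027/3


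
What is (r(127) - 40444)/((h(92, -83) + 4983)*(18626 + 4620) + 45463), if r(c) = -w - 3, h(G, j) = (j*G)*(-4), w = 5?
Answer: -13484/275302035 ≈ -4.8979e-5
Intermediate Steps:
h(G, j) = -4*G*j (h(G, j) = (G*j)*(-4) = -4*G*j)
r(c) = -8 (r(c) = -1*5 - 3 = -5 - 3 = -8)
(r(127) - 40444)/((h(92, -83) + 4983)*(18626 + 4620) + 45463) = (-8 - 40444)/((-4*92*(-83) + 4983)*(18626 + 4620) + 45463) = -40452/((30544 + 4983)*23246 + 45463) = -40452/(35527*23246 + 45463) = -40452/(825860642 + 45463) = -40452/825906105 = -40452*1/825906105 = -13484/275302035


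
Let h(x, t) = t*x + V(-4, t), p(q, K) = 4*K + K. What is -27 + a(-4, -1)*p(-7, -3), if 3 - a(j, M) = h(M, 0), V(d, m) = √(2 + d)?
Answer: -72 + 15*I*√2 ≈ -72.0 + 21.213*I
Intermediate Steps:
p(q, K) = 5*K
h(x, t) = I*√2 + t*x (h(x, t) = t*x + √(2 - 4) = t*x + √(-2) = t*x + I*√2 = I*√2 + t*x)
a(j, M) = 3 - I*√2 (a(j, M) = 3 - (I*√2 + 0*M) = 3 - (I*√2 + 0) = 3 - I*√2)
-27 + a(-4, -1)*p(-7, -3) = -27 + (3 - I*√2)*(5*(-3)) = -27 + (3 - I*√2)*(-15) = -27 + (-45 + 15*I*√2) = -72 + 15*I*√2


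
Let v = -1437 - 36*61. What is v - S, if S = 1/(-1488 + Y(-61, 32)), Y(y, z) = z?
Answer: -5289647/1456 ≈ -3633.0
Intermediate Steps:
v = -3633 (v = -1437 - 1*2196 = -1437 - 2196 = -3633)
S = -1/1456 (S = 1/(-1488 + 32) = 1/(-1456) = -1/1456 ≈ -0.00068681)
v - S = -3633 - 1*(-1/1456) = -3633 + 1/1456 = -5289647/1456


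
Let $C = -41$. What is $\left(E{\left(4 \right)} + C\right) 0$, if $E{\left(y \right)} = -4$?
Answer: $0$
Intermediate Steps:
$\left(E{\left(4 \right)} + C\right) 0 = \left(-4 - 41\right) 0 = \left(-45\right) 0 = 0$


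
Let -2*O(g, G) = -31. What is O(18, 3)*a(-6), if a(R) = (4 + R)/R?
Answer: 31/6 ≈ 5.1667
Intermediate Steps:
O(g, G) = 31/2 (O(g, G) = -½*(-31) = 31/2)
a(R) = (4 + R)/R
O(18, 3)*a(-6) = 31*((4 - 6)/(-6))/2 = 31*(-⅙*(-2))/2 = (31/2)*(⅓) = 31/6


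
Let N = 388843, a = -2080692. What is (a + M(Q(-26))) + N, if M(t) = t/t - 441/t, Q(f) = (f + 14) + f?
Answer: -64289783/38 ≈ -1.6918e+6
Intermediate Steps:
Q(f) = 14 + 2*f (Q(f) = (14 + f) + f = 14 + 2*f)
M(t) = 1 - 441/t
(a + M(Q(-26))) + N = (-2080692 + (-441 + (14 + 2*(-26)))/(14 + 2*(-26))) + 388843 = (-2080692 + (-441 + (14 - 52))/(14 - 52)) + 388843 = (-2080692 + (-441 - 38)/(-38)) + 388843 = (-2080692 - 1/38*(-479)) + 388843 = (-2080692 + 479/38) + 388843 = -79065817/38 + 388843 = -64289783/38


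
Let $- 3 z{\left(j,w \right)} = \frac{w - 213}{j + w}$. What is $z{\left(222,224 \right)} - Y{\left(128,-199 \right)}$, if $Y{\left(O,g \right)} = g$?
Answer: $\frac{266251}{1338} \approx 198.99$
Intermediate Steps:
$z{\left(j,w \right)} = - \frac{-213 + w}{3 \left(j + w\right)}$ ($z{\left(j,w \right)} = - \frac{\left(w - 213\right) \frac{1}{j + w}}{3} = - \frac{\left(-213 + w\right) \frac{1}{j + w}}{3} = - \frac{\frac{1}{j + w} \left(-213 + w\right)}{3} = - \frac{-213 + w}{3 \left(j + w\right)}$)
$z{\left(222,224 \right)} - Y{\left(128,-199 \right)} = \frac{71 - \frac{224}{3}}{222 + 224} - -199 = \frac{71 - \frac{224}{3}}{446} + 199 = \frac{1}{446} \left(- \frac{11}{3}\right) + 199 = - \frac{11}{1338} + 199 = \frac{266251}{1338}$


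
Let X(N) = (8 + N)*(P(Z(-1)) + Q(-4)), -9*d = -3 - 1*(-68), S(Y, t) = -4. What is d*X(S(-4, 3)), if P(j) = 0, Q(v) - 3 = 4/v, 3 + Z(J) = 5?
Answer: -520/9 ≈ -57.778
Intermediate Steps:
Z(J) = 2 (Z(J) = -3 + 5 = 2)
Q(v) = 3 + 4/v
d = -65/9 (d = -(-3 - 1*(-68))/9 = -(-3 + 68)/9 = -⅑*65 = -65/9 ≈ -7.2222)
X(N) = 16 + 2*N (X(N) = (8 + N)*(0 + (3 + 4/(-4))) = (8 + N)*(0 + (3 + 4*(-¼))) = (8 + N)*(0 + (3 - 1)) = (8 + N)*(0 + 2) = (8 + N)*2 = 16 + 2*N)
d*X(S(-4, 3)) = -65*(16 + 2*(-4))/9 = -65*(16 - 8)/9 = -65/9*8 = -520/9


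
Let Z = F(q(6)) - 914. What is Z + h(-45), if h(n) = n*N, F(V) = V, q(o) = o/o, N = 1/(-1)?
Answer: -868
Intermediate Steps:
N = -1
q(o) = 1
h(n) = -n (h(n) = n*(-1) = -n)
Z = -913 (Z = 1 - 914 = -913)
Z + h(-45) = -913 - 1*(-45) = -913 + 45 = -868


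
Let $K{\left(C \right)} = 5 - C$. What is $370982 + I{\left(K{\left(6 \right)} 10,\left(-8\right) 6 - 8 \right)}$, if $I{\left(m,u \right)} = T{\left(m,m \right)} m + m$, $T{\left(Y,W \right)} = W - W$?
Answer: $370972$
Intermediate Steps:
$T{\left(Y,W \right)} = 0$
$I{\left(m,u \right)} = m$ ($I{\left(m,u \right)} = 0 m + m = 0 + m = m$)
$370982 + I{\left(K{\left(6 \right)} 10,\left(-8\right) 6 - 8 \right)} = 370982 + \left(5 - 6\right) 10 = 370982 - 10 = 370972$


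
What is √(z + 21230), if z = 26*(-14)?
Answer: √20866 ≈ 144.45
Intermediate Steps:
z = -364
√(z + 21230) = √(-364 + 21230) = √20866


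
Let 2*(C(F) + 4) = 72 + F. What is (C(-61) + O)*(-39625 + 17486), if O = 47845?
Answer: -2118547327/2 ≈ -1.0593e+9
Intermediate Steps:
C(F) = 32 + F/2 (C(F) = -4 + (72 + F)/2 = -4 + (36 + F/2) = 32 + F/2)
(C(-61) + O)*(-39625 + 17486) = ((32 + (½)*(-61)) + 47845)*(-39625 + 17486) = ((32 - 61/2) + 47845)*(-22139) = (3/2 + 47845)*(-22139) = (95693/2)*(-22139) = -2118547327/2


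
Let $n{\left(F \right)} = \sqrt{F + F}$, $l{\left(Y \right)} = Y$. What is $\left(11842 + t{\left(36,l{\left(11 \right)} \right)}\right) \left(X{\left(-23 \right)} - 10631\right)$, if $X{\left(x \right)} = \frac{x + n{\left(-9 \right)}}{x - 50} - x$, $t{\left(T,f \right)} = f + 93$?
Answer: $- \frac{9250516506}{73} - \frac{35838 i \sqrt{2}}{73} \approx -1.2672 \cdot 10^{8} - 694.28 i$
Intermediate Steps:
$n{\left(F \right)} = \sqrt{2} \sqrt{F}$ ($n{\left(F \right)} = \sqrt{2 F} = \sqrt{2} \sqrt{F}$)
$t{\left(T,f \right)} = 93 + f$
$X{\left(x \right)} = - x + \frac{x + 3 i \sqrt{2}}{-50 + x}$ ($X{\left(x \right)} = \frac{x + \sqrt{2} \sqrt{-9}}{x - 50} - x = \frac{x + \sqrt{2} \cdot 3 i}{-50 + x} - x = \frac{x + 3 i \sqrt{2}}{-50 + x} - x = - x + \frac{x + 3 i \sqrt{2}}{-50 + x}$)
$\left(11842 + t{\left(36,l{\left(11 \right)} \right)}\right) \left(X{\left(-23 \right)} - 10631\right) = \left(11842 + \left(93 + 11\right)\right) \left(\frac{- \left(-23\right)^{2} + 51 \left(-23\right) + 3 i \sqrt{2}}{-50 - 23} - 10631\right) = \left(11842 + 104\right) \left(\frac{\left(-1\right) 529 - 1173 + 3 i \sqrt{2}}{-73} - 10631\right) = 11946 \left(- \frac{-529 - 1173 + 3 i \sqrt{2}}{73} - 10631\right) = 11946 \left(- \frac{-1702 + 3 i \sqrt{2}}{73} - 10631\right) = 11946 \left(\left(\frac{1702}{73} - \frac{3 i \sqrt{2}}{73}\right) - 10631\right) = 11946 \left(- \frac{774361}{73} - \frac{3 i \sqrt{2}}{73}\right) = - \frac{9250516506}{73} - \frac{35838 i \sqrt{2}}{73}$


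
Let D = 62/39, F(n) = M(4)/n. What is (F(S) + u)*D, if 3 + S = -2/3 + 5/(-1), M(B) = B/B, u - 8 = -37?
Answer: -23467/507 ≈ -46.286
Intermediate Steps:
u = -29 (u = 8 - 37 = -29)
M(B) = 1
S = -26/3 (S = -3 + (-2/3 + 5/(-1)) = -3 + (-2*⅓ + 5*(-1)) = -3 + (-⅔ - 5) = -3 - 17/3 = -26/3 ≈ -8.6667)
F(n) = 1/n
D = 62/39 (D = 62*(1/39) = 62/39 ≈ 1.5897)
(F(S) + u)*D = (1/(-26/3) - 29)*(62/39) = (-3/26 - 29)*(62/39) = -757/26*62/39 = -23467/507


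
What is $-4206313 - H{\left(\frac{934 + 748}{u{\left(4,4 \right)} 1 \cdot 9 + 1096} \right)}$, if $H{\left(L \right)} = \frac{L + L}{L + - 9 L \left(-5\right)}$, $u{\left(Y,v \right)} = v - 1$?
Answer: $- \frac{96745200}{23} \approx -4.2063 \cdot 10^{6}$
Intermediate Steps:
$u{\left(Y,v \right)} = -1 + v$
$H{\left(L \right)} = \frac{1}{23}$ ($H{\left(L \right)} = \frac{2 L}{L + 45 L} = \frac{2 L}{46 L} = 2 L \frac{1}{46 L} = \frac{1}{23}$)
$-4206313 - H{\left(\frac{934 + 748}{u{\left(4,4 \right)} 1 \cdot 9 + 1096} \right)} = -4206313 - \frac{1}{23} = - \frac{96745200}{23}$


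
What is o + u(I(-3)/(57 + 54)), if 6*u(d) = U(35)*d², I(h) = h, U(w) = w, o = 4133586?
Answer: 33953275439/8214 ≈ 4.1336e+6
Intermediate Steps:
u(d) = 35*d²/6 (u(d) = (35*d²)/6 = 35*d²/6)
o + u(I(-3)/(57 + 54)) = 4133586 + 35*(-3/(57 + 54))²/6 = 4133586 + 35*(-3/111)²/6 = 4133586 + 35*(-3*1/111)²/6 = 4133586 + 35*(-1/37)²/6 = 4133586 + (35/6)*(1/1369) = 4133586 + 35/8214 = 33953275439/8214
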